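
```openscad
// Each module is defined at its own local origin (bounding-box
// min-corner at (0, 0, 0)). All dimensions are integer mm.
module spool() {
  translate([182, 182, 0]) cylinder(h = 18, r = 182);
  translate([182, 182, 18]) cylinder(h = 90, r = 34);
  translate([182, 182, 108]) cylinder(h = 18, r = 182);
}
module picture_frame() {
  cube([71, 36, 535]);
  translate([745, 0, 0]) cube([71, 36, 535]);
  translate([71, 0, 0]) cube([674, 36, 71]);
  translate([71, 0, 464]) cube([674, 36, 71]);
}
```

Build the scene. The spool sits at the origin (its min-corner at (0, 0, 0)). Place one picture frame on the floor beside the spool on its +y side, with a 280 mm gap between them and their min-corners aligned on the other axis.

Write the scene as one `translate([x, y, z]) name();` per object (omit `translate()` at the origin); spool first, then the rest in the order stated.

spool();
translate([0, 644, 0]) picture_frame();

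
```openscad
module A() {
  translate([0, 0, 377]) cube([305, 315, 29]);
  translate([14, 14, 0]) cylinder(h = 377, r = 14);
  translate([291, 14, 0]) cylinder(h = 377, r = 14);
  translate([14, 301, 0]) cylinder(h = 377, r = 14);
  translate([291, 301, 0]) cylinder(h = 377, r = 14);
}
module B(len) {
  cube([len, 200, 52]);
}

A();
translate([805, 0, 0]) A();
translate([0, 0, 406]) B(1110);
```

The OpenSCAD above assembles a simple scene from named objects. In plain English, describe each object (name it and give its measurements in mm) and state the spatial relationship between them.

A is a four-legged stool. The seat is a 305×315×29 mm slab whose top surface is at z = 406 mm; four round legs, each 28 mm in diameter, run from the floor (z = 0) to the underside of the seat, each leg's axis is inset half a diameter from the nearest pair of seat edges (so the leg's bounding box is flush with the corner).

B is a rectangular beam 1110 mm long (x), 200 mm deep (y), 52 mm thick (z).

The beam spans the tops of two stools placed 500 mm apart, resting at z = 406 mm.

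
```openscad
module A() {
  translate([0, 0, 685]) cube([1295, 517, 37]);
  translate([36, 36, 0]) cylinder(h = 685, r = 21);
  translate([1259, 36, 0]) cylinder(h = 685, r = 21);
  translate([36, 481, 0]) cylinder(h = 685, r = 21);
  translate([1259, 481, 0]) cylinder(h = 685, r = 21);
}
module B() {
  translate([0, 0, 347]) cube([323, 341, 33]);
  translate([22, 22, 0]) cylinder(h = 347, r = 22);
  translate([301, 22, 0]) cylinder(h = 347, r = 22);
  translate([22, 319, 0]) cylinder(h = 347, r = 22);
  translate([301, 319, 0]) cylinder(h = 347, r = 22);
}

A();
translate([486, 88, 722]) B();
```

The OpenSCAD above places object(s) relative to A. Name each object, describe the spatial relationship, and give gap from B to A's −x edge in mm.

The stool's min-x is at 486; the table's min-x is 0; gap = 486 mm.

A is a table. B is a stool. The stool is on top of the table, centred. The gap from the stool to the table's −x edge is 486 mm.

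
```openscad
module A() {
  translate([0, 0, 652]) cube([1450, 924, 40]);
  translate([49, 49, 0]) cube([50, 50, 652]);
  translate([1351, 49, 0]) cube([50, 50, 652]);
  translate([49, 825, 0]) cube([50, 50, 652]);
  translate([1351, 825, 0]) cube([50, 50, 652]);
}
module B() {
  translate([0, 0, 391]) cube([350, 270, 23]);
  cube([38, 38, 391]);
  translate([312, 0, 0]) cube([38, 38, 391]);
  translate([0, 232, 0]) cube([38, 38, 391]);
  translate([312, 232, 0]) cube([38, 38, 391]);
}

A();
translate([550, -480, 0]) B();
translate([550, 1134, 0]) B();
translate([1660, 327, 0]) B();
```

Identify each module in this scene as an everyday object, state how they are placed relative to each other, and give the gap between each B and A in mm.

Each stool's nearest face is 210 mm from the table's bounding box.

A is a table. B is a stool. Three stools sit around the table at the −y, +y, +x sides. The gap between each stool and the table is 210 mm.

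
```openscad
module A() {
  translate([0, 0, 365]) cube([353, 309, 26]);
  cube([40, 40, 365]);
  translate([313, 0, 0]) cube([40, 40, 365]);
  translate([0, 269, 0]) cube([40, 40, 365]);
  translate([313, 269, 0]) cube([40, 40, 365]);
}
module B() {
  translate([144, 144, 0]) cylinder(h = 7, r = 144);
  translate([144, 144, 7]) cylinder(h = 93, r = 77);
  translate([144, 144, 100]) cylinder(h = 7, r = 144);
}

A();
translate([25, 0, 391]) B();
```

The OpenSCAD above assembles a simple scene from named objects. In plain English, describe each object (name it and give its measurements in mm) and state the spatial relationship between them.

A is a four-legged stool. The seat is a 353×309×26 mm slab whose top surface is at z = 391 mm; four square legs, each 40×40 mm in cross-section, run from the floor (z = 0) to the underside of the seat, each flush with a corner of the seat.

B is a spool: two coaxial disc flanges of radius 144 mm and thickness 7 mm, joined by a core cylinder of radius 77 mm and height 93 mm. The lower flange rests on z = 0 and the three cylinders share a vertical axis.

The spool is on top of the stool.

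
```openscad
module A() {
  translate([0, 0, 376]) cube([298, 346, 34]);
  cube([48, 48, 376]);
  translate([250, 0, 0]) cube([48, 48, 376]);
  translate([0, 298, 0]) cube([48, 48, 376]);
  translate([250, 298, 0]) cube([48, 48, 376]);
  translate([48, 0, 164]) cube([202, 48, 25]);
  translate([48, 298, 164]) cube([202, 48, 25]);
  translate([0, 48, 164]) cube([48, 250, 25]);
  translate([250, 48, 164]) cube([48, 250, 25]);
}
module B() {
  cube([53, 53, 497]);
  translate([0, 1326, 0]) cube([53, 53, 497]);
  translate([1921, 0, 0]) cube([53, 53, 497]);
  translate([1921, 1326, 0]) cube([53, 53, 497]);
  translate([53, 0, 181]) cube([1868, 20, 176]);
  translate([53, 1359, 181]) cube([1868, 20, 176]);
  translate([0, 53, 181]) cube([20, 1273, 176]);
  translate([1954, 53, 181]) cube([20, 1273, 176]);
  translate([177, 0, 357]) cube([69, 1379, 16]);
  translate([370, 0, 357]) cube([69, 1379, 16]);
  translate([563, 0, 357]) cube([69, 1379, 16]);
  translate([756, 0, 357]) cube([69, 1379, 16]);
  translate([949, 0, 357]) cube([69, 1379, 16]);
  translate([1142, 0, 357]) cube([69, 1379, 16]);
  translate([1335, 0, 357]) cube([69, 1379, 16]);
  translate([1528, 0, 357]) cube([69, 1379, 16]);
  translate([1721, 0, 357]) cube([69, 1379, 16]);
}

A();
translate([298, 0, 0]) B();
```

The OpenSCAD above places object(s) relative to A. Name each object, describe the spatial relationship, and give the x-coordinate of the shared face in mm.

The stool's +x face and the bed frame's −x face are both at x = 298 mm.

A is a stool. B is a bed frame. The bed frame is against the stool's +x side, with their −y faces flush. The x-coordinate of the shared face is 298 mm.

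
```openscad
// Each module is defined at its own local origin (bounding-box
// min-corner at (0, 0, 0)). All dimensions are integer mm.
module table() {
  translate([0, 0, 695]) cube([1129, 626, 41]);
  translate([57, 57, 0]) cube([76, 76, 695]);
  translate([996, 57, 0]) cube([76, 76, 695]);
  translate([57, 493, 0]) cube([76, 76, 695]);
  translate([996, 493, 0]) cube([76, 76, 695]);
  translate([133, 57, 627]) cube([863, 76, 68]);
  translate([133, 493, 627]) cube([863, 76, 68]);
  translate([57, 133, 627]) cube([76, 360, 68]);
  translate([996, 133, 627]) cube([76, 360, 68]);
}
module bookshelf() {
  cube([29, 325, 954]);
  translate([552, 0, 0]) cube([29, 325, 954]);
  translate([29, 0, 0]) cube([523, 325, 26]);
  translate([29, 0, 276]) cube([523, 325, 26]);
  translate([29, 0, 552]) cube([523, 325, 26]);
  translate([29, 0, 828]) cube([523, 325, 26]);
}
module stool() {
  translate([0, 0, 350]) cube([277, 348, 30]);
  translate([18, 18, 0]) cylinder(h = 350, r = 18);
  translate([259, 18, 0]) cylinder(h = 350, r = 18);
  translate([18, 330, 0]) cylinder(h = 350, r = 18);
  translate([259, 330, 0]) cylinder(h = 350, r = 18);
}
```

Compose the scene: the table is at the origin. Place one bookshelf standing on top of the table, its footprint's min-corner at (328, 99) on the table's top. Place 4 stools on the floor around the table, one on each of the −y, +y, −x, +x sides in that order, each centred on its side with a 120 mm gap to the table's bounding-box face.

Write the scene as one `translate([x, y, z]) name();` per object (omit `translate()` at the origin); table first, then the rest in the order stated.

table();
translate([328, 99, 736]) bookshelf();
translate([426, -468, 0]) stool();
translate([426, 746, 0]) stool();
translate([-397, 139, 0]) stool();
translate([1249, 139, 0]) stool();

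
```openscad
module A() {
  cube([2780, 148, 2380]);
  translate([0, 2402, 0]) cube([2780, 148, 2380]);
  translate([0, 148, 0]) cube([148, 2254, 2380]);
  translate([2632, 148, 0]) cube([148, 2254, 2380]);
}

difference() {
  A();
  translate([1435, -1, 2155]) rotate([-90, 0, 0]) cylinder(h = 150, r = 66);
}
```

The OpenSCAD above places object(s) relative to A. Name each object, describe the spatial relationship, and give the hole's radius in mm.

The subtracted cylinder has r = 66 mm.

A is a house frame. The house frame has a circular hole through its front wall. The hole's radius is 66 mm.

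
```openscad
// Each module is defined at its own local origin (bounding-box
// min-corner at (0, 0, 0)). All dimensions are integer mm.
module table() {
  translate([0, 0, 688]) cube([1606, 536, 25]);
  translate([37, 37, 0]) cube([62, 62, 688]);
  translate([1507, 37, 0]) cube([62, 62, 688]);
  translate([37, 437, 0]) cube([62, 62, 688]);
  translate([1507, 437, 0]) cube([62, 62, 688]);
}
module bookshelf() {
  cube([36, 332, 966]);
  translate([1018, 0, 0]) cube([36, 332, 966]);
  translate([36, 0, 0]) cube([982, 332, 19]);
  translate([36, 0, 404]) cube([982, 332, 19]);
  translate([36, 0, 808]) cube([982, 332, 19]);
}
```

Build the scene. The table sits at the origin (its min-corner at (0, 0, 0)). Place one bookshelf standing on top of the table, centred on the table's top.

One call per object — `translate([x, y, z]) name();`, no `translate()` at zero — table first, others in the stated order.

table();
translate([276, 102, 713]) bookshelf();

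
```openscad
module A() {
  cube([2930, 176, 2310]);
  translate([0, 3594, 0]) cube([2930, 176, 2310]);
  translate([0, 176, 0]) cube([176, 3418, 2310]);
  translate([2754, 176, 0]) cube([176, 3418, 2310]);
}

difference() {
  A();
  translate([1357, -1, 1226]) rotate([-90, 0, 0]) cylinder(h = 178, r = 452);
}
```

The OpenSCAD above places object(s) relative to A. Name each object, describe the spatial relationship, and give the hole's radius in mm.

A is a house frame. The house frame has a circular hole through its front wall. The hole's radius is 452 mm.

The subtracted cylinder has r = 452 mm.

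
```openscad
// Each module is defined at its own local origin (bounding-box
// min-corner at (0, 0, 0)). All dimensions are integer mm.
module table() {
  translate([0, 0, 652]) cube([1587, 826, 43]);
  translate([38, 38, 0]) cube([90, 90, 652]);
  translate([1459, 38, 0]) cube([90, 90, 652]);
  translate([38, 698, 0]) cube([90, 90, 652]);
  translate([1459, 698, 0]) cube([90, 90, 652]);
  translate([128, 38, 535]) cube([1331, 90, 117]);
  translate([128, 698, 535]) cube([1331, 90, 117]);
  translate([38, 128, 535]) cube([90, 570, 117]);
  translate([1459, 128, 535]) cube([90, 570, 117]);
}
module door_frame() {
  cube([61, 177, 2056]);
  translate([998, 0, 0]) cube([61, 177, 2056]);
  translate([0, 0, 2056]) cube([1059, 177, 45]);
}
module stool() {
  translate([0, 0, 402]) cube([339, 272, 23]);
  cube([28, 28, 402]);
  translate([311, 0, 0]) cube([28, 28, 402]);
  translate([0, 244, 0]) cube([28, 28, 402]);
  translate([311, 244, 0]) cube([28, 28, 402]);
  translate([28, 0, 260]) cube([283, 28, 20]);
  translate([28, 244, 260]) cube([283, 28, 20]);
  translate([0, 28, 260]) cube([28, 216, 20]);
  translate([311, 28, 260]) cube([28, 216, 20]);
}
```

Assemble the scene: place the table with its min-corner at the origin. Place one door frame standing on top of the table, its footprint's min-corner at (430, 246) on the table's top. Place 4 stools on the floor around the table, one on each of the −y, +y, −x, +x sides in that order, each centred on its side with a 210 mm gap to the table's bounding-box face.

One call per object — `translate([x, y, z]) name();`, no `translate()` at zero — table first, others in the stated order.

table();
translate([430, 246, 695]) door_frame();
translate([624, -482, 0]) stool();
translate([624, 1036, 0]) stool();
translate([-549, 277, 0]) stool();
translate([1797, 277, 0]) stool();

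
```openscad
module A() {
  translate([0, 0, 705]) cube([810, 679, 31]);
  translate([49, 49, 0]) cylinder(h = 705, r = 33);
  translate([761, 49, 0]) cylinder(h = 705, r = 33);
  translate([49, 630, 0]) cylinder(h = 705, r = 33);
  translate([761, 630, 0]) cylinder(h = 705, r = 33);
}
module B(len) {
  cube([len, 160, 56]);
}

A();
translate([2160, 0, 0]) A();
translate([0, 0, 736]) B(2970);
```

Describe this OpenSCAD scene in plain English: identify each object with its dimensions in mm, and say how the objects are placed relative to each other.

A is a table with a 810×679 mm rectangular top, 31 mm thick, top surface at z = 736 mm, supported by four round legs of 66 mm diameter, each leg's bounding box inset 16 mm from the nearest pair of top edges, running from the floor.

B is a rectangular beam 2970 mm long (x), 160 mm deep (y), 56 mm thick (z).

The beam spans the tops of two tables placed 1350 mm apart, resting at z = 736 mm.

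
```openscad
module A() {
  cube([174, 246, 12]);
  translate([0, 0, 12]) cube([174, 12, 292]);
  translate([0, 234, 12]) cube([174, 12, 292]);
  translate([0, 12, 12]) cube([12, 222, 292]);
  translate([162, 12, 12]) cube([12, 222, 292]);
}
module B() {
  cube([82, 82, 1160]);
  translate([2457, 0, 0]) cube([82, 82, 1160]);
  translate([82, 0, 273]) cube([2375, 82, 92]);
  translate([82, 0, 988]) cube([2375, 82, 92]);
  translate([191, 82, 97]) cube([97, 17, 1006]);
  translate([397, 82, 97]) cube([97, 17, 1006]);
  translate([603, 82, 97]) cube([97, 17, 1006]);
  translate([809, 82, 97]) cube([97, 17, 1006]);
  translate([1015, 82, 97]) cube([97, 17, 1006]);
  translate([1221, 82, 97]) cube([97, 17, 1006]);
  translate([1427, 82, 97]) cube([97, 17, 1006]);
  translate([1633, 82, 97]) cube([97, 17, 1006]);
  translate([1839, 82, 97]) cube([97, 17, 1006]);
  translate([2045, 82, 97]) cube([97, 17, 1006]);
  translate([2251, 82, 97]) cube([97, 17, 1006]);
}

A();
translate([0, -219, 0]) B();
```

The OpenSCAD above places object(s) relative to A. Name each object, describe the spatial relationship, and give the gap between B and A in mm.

A is an open box. B is a fence section. The fence section is on the floor beside the open box on its −y side. The gap between the fence section and the open box is 120 mm.

The fence section's nearest face is 120 mm from the open box's −y face.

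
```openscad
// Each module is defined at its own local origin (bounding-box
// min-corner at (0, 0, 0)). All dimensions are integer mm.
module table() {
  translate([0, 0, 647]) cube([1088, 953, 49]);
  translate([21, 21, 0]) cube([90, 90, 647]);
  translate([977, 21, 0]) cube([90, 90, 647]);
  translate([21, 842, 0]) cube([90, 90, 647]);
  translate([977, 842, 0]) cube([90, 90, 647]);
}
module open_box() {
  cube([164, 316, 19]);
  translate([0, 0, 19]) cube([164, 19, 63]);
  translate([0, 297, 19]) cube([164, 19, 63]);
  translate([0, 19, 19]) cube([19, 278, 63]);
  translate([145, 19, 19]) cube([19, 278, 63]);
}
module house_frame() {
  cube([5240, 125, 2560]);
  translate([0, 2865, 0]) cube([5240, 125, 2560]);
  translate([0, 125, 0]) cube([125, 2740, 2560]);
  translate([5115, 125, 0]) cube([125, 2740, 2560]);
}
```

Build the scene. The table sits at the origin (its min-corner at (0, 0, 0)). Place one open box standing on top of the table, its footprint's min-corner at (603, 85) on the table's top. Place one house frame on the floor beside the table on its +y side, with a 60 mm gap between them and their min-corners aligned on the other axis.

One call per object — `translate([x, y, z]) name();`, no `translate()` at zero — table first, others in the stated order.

table();
translate([603, 85, 696]) open_box();
translate([0, 1013, 0]) house_frame();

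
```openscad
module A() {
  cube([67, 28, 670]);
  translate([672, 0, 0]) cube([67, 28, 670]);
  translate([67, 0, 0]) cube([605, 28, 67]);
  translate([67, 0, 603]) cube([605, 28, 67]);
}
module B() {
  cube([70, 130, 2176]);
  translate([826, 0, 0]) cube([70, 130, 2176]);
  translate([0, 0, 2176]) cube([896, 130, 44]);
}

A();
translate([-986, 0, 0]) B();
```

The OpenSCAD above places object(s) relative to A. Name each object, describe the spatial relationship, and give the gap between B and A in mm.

The door frame's nearest face is 90 mm from the picture frame's −x face.

A is a picture frame. B is a door frame. The door frame is on the floor beside the picture frame on its −x side. The gap between the door frame and the picture frame is 90 mm.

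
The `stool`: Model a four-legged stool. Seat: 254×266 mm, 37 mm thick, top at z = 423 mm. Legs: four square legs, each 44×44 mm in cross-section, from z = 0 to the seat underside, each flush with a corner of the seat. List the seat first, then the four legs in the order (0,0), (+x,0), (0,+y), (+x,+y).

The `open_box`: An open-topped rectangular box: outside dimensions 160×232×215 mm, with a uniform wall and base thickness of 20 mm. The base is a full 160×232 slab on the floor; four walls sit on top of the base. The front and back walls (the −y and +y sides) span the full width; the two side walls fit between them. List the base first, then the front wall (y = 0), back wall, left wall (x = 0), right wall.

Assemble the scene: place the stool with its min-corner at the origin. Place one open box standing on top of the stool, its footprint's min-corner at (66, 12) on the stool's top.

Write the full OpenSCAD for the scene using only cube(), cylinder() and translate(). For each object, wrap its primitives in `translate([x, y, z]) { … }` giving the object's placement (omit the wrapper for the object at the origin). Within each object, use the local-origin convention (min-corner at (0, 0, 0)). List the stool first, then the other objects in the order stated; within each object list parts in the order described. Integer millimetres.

translate([0, 0, 386]) cube([254, 266, 37]);
cube([44, 44, 386]);
translate([210, 0, 0]) cube([44, 44, 386]);
translate([0, 222, 0]) cube([44, 44, 386]);
translate([210, 222, 0]) cube([44, 44, 386]);
translate([66, 12, 423]) {
  cube([160, 232, 20]);
  translate([0, 0, 20]) cube([160, 20, 195]);
  translate([0, 212, 20]) cube([160, 20, 195]);
  translate([0, 20, 20]) cube([20, 192, 195]);
  translate([140, 20, 20]) cube([20, 192, 195]);
}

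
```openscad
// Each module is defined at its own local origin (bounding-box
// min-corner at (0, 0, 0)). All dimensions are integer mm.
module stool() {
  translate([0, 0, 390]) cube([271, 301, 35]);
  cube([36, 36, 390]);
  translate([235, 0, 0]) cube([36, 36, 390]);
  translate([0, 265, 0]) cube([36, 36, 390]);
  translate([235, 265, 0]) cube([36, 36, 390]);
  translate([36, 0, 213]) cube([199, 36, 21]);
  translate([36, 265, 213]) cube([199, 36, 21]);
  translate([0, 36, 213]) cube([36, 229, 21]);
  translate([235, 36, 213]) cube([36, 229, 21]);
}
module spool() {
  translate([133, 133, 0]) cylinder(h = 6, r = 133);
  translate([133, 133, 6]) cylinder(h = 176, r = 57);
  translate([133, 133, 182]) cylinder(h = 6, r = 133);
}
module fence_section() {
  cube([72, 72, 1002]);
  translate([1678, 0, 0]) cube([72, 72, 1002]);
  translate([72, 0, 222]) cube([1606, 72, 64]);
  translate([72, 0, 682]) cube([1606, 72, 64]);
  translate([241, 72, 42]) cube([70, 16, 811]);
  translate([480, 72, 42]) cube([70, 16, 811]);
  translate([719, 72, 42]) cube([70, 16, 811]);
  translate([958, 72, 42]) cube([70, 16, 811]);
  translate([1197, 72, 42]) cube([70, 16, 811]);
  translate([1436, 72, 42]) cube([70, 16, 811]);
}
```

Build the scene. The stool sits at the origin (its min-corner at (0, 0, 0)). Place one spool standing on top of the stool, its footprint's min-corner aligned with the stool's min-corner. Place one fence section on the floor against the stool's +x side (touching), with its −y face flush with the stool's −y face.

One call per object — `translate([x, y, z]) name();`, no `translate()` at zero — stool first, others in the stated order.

stool();
translate([0, 0, 425]) spool();
translate([271, 0, 0]) fence_section();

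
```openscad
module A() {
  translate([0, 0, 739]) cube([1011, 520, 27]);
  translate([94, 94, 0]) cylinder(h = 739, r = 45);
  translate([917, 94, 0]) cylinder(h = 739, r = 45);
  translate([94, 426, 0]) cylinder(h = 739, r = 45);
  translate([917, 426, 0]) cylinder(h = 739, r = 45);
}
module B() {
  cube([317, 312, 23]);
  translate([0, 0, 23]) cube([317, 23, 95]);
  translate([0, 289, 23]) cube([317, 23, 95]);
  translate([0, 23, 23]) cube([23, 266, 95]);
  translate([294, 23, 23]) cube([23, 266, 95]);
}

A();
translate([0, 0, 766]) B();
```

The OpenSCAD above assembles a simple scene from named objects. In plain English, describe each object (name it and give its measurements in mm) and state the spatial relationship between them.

A is a table with a 1011×520 mm rectangular top, 27 mm thick, top surface at z = 766 mm, supported by four round legs of 90 mm diameter, each leg's bounding box inset 49 mm from the nearest pair of top edges, running from the floor.

B is an open-topped rectangular box: outside dimensions 317×312×118 mm, with a uniform wall and base thickness of 23 mm. The base is a full 317×312 slab on the floor; four walls sit on top of the base. The front and back walls (the −y and +y sides) span the full width; the two side walls fit between them.

The open box is on top of the table.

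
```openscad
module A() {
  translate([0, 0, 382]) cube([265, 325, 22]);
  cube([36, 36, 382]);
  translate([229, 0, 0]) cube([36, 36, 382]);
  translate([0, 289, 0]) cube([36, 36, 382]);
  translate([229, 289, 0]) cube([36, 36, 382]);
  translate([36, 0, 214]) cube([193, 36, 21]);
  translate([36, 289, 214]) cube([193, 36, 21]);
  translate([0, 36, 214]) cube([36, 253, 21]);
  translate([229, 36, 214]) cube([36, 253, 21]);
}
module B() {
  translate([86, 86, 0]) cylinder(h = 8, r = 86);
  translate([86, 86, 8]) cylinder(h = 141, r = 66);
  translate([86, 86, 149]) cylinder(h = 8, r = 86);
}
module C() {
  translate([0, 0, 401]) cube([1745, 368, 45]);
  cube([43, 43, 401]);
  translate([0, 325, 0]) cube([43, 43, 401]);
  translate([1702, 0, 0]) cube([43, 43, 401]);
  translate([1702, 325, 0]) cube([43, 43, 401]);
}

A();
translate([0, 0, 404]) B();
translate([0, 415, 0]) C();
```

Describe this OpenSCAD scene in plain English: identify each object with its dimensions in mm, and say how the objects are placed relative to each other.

A is a four-legged stool. The seat is a 265×325×22 mm slab whose top surface is at z = 404 mm; four square legs, each 36×36 mm in cross-section, run from the floor (z = 0) to the underside of the seat, each flush with a corner of the seat. Four stretchers, 36 mm wide and 21 mm tall, connect adjacent legs with their undersides at z = 214 mm, each running between the inner faces of the legs it joins and aligned with the legs' outer faces on the other axis.

B is a spool: two coaxial disc flanges of radius 86 mm and thickness 8 mm, joined by a core cylinder of radius 66 mm and height 141 mm. The lower flange rests on z = 0 and the three cylinders share a vertical axis.

C is a long wooden bench with a 1745 mm (x) × 368 mm (y) seat, 45 mm thick, its top surface 446 mm above the floor. Four 43 mm square legs at the seat corners, flush with the edges, run from z = 0 to the seat underside.

The spool is on top of the stool. The bench is on the floor beside the stool on its +y side.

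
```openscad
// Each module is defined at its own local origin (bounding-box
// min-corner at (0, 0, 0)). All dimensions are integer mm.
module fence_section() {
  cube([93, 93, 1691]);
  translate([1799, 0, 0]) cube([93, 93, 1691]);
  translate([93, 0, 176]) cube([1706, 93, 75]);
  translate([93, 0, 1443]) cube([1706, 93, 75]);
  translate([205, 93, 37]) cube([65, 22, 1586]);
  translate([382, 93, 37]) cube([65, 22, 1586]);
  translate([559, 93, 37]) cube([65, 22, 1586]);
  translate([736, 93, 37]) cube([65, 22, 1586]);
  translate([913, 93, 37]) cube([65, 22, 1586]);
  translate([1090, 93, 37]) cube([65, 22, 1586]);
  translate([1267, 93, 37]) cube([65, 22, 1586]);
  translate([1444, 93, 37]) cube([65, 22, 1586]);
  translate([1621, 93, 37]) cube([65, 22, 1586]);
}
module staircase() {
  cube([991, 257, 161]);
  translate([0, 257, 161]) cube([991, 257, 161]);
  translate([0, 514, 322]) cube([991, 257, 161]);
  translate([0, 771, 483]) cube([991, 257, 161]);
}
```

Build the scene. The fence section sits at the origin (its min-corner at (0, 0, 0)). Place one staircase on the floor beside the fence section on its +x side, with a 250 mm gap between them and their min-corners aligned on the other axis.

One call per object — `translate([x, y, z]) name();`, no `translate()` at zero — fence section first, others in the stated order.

fence_section();
translate([2142, 0, 0]) staircase();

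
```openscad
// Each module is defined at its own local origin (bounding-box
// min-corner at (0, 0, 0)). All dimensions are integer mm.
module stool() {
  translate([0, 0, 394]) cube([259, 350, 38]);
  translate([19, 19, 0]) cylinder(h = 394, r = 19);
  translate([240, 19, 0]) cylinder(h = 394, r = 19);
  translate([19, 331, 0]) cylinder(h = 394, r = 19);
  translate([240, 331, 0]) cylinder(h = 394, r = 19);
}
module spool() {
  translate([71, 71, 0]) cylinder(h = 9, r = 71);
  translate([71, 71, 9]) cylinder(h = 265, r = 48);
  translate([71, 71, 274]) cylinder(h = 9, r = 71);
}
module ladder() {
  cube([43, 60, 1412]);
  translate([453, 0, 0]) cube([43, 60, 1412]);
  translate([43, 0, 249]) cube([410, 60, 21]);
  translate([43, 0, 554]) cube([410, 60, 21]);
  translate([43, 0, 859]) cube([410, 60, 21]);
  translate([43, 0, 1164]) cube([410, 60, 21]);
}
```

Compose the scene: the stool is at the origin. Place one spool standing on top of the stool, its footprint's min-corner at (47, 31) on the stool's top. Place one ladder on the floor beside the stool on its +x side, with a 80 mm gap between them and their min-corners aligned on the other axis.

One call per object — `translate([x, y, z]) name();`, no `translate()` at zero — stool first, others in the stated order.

stool();
translate([47, 31, 432]) spool();
translate([339, 0, 0]) ladder();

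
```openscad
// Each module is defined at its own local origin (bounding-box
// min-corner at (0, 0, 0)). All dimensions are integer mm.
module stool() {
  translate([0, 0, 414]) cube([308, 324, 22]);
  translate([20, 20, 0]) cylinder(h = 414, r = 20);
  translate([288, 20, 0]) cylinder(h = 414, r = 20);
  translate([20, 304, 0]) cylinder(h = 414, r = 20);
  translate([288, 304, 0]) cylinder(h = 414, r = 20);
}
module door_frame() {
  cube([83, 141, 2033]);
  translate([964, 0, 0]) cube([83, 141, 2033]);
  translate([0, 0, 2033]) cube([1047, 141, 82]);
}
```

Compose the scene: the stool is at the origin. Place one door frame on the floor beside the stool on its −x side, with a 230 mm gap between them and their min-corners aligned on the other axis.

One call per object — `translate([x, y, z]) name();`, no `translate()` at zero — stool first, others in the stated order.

stool();
translate([-1277, 0, 0]) door_frame();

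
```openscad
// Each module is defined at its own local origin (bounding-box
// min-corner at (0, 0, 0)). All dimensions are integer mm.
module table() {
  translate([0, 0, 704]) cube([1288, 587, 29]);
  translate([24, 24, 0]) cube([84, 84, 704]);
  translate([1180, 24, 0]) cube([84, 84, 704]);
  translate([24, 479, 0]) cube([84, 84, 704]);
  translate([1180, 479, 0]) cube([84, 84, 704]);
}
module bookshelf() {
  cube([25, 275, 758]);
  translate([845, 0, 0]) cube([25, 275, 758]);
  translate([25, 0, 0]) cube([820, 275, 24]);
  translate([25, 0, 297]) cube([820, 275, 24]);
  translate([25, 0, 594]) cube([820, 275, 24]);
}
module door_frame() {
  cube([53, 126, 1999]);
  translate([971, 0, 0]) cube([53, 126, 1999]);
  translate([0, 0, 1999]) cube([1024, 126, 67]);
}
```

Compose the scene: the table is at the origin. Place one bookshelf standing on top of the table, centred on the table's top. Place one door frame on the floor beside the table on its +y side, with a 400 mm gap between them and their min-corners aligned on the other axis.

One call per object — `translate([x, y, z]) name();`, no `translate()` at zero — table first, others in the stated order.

table();
translate([209, 156, 733]) bookshelf();
translate([0, 987, 0]) door_frame();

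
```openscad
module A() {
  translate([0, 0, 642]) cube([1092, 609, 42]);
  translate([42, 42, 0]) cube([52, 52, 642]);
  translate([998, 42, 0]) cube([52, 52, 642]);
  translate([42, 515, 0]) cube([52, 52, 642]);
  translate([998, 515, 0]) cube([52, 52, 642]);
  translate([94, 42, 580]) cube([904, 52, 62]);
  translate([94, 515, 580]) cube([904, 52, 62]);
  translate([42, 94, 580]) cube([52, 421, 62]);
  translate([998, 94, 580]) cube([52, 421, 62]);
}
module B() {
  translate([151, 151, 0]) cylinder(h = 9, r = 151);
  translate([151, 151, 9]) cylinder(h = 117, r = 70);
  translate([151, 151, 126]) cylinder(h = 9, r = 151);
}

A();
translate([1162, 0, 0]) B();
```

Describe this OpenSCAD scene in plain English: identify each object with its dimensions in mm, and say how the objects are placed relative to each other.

A is a table: top 1092 mm (x) × 609 mm (y), 42 mm thick, upper face at z = 684 mm, on four 52×52 mm square legs, each inset 42 mm from the nearest pair of top edges, running from z = 0 to the bottom of the top. Four apron rails, 52 mm thick and 62 mm tall, run between adjacent legs with their top edges flush with the underside of the top and their outer faces flush with the legs' outer faces.

B is a spool: two coaxial disc flanges of radius 151 mm and thickness 9 mm, joined by a core cylinder of radius 70 mm and height 117 mm. The lower flange rests on z = 0 and the three cylinders share a vertical axis.

The spool is on the floor beside the table on its +x side.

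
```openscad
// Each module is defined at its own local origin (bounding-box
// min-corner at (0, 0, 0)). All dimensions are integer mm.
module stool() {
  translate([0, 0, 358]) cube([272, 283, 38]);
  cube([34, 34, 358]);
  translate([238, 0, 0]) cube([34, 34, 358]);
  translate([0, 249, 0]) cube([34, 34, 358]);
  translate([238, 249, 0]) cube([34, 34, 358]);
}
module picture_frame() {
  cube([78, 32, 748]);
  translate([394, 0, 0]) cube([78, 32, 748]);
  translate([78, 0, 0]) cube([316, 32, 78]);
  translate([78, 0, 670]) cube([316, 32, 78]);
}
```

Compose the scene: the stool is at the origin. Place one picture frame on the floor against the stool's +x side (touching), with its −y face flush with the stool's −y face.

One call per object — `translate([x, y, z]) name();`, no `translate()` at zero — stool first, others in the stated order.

stool();
translate([272, 0, 0]) picture_frame();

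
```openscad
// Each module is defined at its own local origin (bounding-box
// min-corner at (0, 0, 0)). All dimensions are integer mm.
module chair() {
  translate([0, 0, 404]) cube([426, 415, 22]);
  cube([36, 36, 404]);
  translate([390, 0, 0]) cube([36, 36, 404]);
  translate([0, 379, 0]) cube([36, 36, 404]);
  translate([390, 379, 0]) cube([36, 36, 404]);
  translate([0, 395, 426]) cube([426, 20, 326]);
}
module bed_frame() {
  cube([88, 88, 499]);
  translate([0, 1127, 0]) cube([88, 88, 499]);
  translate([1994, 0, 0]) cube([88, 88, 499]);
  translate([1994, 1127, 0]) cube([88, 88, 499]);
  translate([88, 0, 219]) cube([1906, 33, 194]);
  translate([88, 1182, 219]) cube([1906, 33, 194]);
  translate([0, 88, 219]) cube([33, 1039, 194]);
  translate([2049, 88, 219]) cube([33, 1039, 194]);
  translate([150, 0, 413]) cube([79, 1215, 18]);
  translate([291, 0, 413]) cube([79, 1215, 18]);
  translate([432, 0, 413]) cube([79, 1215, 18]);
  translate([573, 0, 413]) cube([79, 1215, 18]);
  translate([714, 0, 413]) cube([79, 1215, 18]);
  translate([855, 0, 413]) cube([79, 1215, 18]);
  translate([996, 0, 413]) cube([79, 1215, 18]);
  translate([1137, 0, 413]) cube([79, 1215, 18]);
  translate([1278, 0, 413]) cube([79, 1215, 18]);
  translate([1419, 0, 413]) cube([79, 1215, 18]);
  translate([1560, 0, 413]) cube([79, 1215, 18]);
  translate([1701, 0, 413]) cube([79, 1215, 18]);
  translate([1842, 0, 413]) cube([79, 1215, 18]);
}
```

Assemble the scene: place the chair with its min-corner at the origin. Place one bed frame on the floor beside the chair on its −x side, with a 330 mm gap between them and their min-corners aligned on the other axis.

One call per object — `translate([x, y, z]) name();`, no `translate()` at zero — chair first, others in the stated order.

chair();
translate([-2412, 0, 0]) bed_frame();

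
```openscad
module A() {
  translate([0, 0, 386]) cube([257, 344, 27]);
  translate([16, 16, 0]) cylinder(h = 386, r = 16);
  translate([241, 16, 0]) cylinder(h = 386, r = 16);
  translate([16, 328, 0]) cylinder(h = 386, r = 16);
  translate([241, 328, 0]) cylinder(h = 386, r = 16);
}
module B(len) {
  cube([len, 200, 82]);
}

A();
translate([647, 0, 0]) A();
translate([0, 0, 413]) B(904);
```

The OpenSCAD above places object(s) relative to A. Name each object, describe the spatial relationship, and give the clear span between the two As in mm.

A is a stool. B is a beam. A beam spans the tops of two stools. The clear span between the two stools is 390 mm.

Second stool starts at x = 647; first ends at x = 257; clear span = 647 − 257 = 390 mm.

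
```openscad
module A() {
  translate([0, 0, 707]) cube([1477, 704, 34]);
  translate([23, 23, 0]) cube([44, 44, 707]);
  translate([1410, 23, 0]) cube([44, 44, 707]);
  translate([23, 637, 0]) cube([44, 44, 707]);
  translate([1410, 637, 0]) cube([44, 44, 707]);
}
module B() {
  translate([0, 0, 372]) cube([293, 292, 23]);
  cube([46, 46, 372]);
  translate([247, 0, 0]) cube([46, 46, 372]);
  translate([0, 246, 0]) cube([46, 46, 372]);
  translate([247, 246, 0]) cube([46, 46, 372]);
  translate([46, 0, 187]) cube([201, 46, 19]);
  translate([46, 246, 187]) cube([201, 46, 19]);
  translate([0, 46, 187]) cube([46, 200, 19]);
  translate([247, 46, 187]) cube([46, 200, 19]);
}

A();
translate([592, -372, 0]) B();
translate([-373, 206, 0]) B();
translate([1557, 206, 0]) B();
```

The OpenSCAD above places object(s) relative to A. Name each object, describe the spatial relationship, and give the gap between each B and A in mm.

A is a table. B is a stool. Three stools sit around the table at the −y, −x, +x sides. The gap between each stool and the table is 80 mm.

Each stool's nearest face is 80 mm from the table's bounding box.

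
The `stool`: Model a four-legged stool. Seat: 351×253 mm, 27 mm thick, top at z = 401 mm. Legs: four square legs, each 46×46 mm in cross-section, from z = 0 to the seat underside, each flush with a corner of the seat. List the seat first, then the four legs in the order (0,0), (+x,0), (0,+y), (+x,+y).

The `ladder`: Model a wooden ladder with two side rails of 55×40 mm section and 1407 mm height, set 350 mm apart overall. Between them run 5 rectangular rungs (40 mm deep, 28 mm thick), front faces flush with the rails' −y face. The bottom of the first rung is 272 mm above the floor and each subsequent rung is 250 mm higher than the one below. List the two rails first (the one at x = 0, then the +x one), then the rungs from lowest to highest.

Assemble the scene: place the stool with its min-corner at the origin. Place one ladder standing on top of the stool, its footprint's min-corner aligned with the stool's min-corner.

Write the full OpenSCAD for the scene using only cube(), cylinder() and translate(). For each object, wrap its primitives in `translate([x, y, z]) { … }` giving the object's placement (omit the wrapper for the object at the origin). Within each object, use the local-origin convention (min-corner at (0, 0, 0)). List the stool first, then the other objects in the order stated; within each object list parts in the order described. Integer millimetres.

translate([0, 0, 374]) cube([351, 253, 27]);
cube([46, 46, 374]);
translate([305, 0, 0]) cube([46, 46, 374]);
translate([0, 207, 0]) cube([46, 46, 374]);
translate([305, 207, 0]) cube([46, 46, 374]);
translate([0, 0, 401]) {
  cube([55, 40, 1407]);
  translate([295, 0, 0]) cube([55, 40, 1407]);
  translate([55, 0, 272]) cube([240, 40, 28]);
  translate([55, 0, 522]) cube([240, 40, 28]);
  translate([55, 0, 772]) cube([240, 40, 28]);
  translate([55, 0, 1022]) cube([240, 40, 28]);
  translate([55, 0, 1272]) cube([240, 40, 28]);
}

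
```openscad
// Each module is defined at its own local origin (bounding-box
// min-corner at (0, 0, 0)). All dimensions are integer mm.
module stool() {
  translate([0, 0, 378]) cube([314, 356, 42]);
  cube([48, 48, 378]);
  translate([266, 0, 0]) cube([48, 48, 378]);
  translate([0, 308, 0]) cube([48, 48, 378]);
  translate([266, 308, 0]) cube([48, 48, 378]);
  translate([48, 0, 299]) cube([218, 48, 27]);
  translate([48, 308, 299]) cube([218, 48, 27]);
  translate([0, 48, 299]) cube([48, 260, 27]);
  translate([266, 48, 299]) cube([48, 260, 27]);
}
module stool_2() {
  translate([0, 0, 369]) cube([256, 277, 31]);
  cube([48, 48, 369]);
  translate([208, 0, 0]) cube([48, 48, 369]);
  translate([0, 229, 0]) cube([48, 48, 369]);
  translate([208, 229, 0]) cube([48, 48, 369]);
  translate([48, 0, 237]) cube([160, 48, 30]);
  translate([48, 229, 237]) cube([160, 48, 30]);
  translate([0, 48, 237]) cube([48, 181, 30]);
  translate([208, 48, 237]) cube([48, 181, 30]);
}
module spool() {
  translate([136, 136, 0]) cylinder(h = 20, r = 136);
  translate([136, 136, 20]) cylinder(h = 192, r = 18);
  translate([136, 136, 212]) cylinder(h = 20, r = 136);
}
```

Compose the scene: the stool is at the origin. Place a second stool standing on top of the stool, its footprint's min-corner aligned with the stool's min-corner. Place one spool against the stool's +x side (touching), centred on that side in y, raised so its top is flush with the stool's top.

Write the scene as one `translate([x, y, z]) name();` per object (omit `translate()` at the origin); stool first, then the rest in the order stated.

stool();
translate([0, 0, 420]) stool_2();
translate([314, 42, 188]) spool();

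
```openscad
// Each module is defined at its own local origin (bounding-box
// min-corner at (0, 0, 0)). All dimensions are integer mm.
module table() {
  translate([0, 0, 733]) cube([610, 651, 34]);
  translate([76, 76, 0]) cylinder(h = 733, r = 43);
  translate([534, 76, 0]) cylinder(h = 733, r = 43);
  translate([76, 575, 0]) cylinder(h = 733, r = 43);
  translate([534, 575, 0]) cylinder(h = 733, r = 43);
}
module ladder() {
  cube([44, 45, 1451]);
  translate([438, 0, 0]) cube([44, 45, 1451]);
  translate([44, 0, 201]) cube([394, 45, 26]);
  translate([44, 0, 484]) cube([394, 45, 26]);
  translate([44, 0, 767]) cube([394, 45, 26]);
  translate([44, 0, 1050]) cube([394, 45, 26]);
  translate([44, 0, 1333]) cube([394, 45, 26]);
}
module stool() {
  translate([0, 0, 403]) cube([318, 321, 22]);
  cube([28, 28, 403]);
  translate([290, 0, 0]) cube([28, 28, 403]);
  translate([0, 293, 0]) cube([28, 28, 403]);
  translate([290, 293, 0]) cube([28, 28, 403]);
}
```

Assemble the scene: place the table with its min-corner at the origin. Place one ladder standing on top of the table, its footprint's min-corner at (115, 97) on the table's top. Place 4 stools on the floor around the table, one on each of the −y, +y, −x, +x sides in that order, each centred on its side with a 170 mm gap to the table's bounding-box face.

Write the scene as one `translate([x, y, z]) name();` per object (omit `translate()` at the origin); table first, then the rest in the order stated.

table();
translate([115, 97, 767]) ladder();
translate([146, -491, 0]) stool();
translate([146, 821, 0]) stool();
translate([-488, 165, 0]) stool();
translate([780, 165, 0]) stool();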